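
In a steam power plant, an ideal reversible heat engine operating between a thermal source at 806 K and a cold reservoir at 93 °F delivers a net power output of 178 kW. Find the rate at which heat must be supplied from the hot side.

T_C = 93 °F → (93 − 32) × 5/9 = 33.89 °C = 307.04 K.
Since the cycle is reversible, η = 1 − T_C/T_H = 1 − 307.04/806.00 = 0.6191.
Q_H = W/η = 178/0.6191 = 288 kW.

Q̇_H ≈ 288 kW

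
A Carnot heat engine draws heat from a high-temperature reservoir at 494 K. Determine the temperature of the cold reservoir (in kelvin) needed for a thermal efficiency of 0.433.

T_C ≈ 280.1 K

From η = 1 − T_C/T_H, T_C = T_H·(1 − η) = 494.00 × (1 − 0.433) = 280.1 K.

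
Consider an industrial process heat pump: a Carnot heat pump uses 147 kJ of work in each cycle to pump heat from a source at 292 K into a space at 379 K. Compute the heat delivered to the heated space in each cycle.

Reversible heating COP: COP_HP = T_H/(T_H − T_C) = 379.00/87.00 = 4.3563.
Q_H = COP_HP · W = 4.3563 × 147 = 640 kJ.

Q_H ≈ 640 kJ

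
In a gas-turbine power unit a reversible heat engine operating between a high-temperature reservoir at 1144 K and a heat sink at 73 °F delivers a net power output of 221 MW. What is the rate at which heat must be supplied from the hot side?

Q̇_H ≈ 298 MW

T_C = 73 °F → (73 − 32) × 5/9 = 22.78 °C = 295.93 K.
The Carnot efficiency is η = 1 − T_C/T_H = 1 − 295.93/1144.00 = 0.7413.
Q_H = W/η = 221/0.7413 = 298 MW.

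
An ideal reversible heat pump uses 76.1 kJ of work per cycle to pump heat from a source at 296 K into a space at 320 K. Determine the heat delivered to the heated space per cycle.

The Carnot heat-pump COP is COP_HP = T_H/(T_H − T_C) = 320.00/24.00 = 13.3333.
Q_H = COP_HP · W = 13.3333 × 76.1 = 1015 kJ.

Q_H ≈ 1015 kJ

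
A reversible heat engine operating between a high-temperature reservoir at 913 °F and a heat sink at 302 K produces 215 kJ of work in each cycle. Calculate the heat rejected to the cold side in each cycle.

Q_C ≈ 141.0 kJ

T_H = 913 °F → (913 − 32) × 5/9 = 489.44 °C = 762.59 K.
Since the cycle is reversible, η = 1 − T_C/T_H = 1 − 302.00/762.59 = 0.6040.
Since Q_C/Q_H = T_C/T_H and Q_H = W/η, Q_C = W·T_C/(T_H − T_C) = 215 × 302.00/460.59 = 141.0 kJ.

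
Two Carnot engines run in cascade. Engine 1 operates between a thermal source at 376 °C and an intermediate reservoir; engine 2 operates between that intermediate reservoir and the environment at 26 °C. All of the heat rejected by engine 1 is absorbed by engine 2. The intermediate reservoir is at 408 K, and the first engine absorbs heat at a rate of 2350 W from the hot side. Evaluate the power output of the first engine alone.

Ẇ₁ ≈ 873 W

T_H = 376 °C → 376 + 273.15 = 649.15 K.
T_C = 26 °C → 26 + 273.15 = 299.15 K.
First-stage efficiency η₁ = 1 − T_m/T_H = 1 − 408.00/649.15 = 0.3715.
W₁ = η₁·Q_H = 0.3715 × 2350 = 873 W.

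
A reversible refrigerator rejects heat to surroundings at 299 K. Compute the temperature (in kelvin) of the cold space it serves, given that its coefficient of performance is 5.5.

T_C ≈ 253 K

COP_R = T_C/(T_H − T_C) ⇒ T_C = T_H·COP_R/(1 + COP_R) = 299.00 × 5.5/(1 + 5.5) = 253 K.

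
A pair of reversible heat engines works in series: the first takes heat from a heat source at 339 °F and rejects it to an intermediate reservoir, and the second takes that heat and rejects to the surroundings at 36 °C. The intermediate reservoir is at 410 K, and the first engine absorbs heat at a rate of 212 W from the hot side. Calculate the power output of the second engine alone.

T_H = 339 °F → (339 − 32) × 5/9 = 170.56 °C = 443.71 K.
T_C = 36 °C → 36 + 273.15 = 309.15 K.
Heat entering the second stage: Q_m = Q_H·(T_m/T_H) = 212 × 410.00/443.71 = 196 W.
Second-stage efficiency η₂ = 1 − T_C/T_m = 1 − 309.15/410.00 = 0.2460, so W₂ = η₂·Q_m = 48.2 W.

Ẇ₂ ≈ 48.2 W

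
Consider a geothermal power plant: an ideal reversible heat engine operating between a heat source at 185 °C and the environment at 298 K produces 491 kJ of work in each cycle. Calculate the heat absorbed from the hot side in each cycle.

T_H = 185 °C → 185 + 273.15 = 458.15 K.
Since the cycle is reversible, η = 1 − T_C/T_H = 1 − 298.00/458.15 = 0.3496.
Q_H = W/η = 491/0.3496 = 1400 kJ.

Q_H ≈ 1400 kJ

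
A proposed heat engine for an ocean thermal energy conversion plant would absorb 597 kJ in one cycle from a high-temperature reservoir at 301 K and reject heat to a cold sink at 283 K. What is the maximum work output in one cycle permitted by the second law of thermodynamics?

W_max ≈ 35.70 kJ

The upper bound on efficiency is η_max = 1 − T_C/T_H = 1 − 283.00/301.00 = 0.0598.
W_max = η_max · Q_H = 0.0598 × 597 = 35.70 kJ.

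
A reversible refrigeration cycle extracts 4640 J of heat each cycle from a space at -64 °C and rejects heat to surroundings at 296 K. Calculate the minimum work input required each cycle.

W_in ≈ 1930 J

T_C = -64 °C → -64 + 273.15 = 209.15 K.
For a reversible refrigerator, COP_R = T_C/(T_H − T_C) = 209.15/86.85 = 2.4082.
W = Q_C/COP_R = 4640/2.4082 = 1930 J.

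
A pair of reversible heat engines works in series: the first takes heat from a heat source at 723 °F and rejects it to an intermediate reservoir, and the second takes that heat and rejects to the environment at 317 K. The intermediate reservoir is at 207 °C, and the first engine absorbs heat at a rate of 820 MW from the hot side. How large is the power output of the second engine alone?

Ẇ₂ ≈ 204 MW

T_H = 723 °F → (723 − 32) × 5/9 = 383.89 °C = 657.04 K.
T_m = 207 °C → 207 + 273.15 = 480.15 K.
Heat entering the second stage: Q_m = Q_H·(T_m/T_H) = 820 × 480.15/657.04 = 599 MW.
Second-stage efficiency η₂ = 1 − T_C/T_m = 1 − 317.00/480.15 = 0.3398, so W₂ = η₂·Q_m = 204 MW.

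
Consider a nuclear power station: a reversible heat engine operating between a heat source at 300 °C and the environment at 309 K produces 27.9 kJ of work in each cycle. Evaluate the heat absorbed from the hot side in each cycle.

T_H = 300 °C → 300 + 273.15 = 573.15 K.
The Carnot efficiency is η = 1 − T_C/T_H = 1 − 309.00/573.15 = 0.4609.
Q_H = W/η = 27.9/0.4609 = 60.5 kJ.

Q_H ≈ 60.5 kJ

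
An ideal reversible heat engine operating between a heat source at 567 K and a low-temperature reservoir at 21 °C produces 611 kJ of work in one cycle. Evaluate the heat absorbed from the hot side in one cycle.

T_C = 21 °C → 21 + 273.15 = 294.15 K.
The Carnot efficiency is η = 1 − T_C/T_H = 1 − 294.15/567.00 = 0.4812.
Q_H = W/η = 611/0.4812 = 1270 kJ.

Q_H ≈ 1270 kJ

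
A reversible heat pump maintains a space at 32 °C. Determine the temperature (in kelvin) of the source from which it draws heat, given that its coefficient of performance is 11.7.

T_H = 32 °C → 32 + 273.15 = 305.15 K.
COP_HP = T_H/(T_H − T_C) ⇒ T_C = T_H·(COP_HP − 1)/COP_HP = 305.15 × (11.7 − 1)/11.7 = 279.1 K.

T_C ≈ 279.1 K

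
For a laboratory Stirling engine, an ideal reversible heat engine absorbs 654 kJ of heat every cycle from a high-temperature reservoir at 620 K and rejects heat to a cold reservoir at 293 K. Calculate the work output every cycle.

Carnot efficiency: η = 1 − T_C/T_H = 1 − 293.00/620.00 = 0.5274.
W = η·Q_H = 0.5274 × 654 = 344.9 kJ.

W ≈ 344.9 kJ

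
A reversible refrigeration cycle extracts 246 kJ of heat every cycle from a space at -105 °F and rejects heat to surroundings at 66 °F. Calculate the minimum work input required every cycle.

T_H = 66 °F → (66 − 32) × 5/9 = 18.89 °C = 292.04 K.
T_C = -105 °F → (-105 − 32) × 5/9 = -76.11 °C = 197.04 K.
The reversible coefficient of performance is COP_R = T_C/(T_H − T_C) = 197.04/95.00 = 2.0741.
W = Q_C/COP_R = 246/2.0741 = 118.6 kJ.

W_in ≈ 118.6 kJ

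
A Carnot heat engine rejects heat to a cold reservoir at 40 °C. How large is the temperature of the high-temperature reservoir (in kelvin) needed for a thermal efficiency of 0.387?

T_H ≈ 511 K

T_C = 40 °C → 40 + 273.15 = 313.15 K.
From η = 1 − T_C/T_H, solving for T_H gives T_H = T_C/(1 − η) = 313.15/(1 − 0.387) = 511 K.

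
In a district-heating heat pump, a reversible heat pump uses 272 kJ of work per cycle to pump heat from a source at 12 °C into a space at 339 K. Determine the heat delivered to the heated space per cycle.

Q_H ≈ 1710 kJ

T_C = 12 °C → 12 + 273.15 = 285.15 K.
COP_HP = T_H/(T_H − T_C) = 339.00/53.85 = 6.2953.
Q_H = COP_HP · W = 6.2953 × 272 = 1710 kJ.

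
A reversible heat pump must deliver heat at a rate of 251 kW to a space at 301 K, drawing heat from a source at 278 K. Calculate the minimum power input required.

Ẇ_in ≈ 19.2 kW

COP_HP = T_H/(T_H − T_C) = 301.00/23.00 = 13.0870.
W = Q_H/COP_HP = 251/13.0870 = 19.2 kW.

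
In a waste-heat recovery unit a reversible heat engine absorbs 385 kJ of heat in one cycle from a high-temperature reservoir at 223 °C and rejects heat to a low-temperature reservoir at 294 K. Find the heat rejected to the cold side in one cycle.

T_H = 223 °C → 223 + 273.15 = 496.15 K.
Carnot efficiency: η = 1 − T_C/T_H = 1 − 294.00/496.15 = 0.4074.
For a reversible cycle Q_C/Q_H = T_C/T_H, so Q_C = 385 × 294.00/496.15 = 228.1 kJ.

Q_C ≈ 228.1 kJ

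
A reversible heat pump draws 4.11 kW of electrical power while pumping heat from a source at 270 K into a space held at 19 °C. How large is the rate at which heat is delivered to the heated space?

T_H = 19 °C → 19 + 273.15 = 292.15 K.
COP_HP = T_H/(T_H − T_C) = 292.15/22.15 = 13.1896.
Q_H = COP_HP · W = 13.1896 × 4.11 = 54.21 kW.

Q̇_H ≈ 54.21 kW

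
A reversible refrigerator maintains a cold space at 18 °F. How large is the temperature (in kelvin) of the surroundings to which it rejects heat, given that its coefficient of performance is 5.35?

T_C = 18 °F → (18 − 32) × 5/9 = -7.78 °C = 265.37 K.
COP_R = T_C/(T_H − T_C) ⇒ T_H = T_C·(1 + 1/COP_R) = 265.37 × (1 + 1/5.35) = 315 K.

T_H ≈ 315 K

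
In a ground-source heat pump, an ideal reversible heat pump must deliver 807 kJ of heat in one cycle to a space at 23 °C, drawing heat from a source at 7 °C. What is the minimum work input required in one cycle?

T_H = 23 °C → 23 + 273.15 = 296.15 K.
T_C = 7 °C → 7 + 273.15 = 280.15 K.
Reversible heating COP: COP_HP = T_H/(T_H − T_C) = 296.15/16.00 = 18.5094.
W = Q_H/COP_HP = 807/18.5094 = 43.6 kJ.

W_in ≈ 43.6 kJ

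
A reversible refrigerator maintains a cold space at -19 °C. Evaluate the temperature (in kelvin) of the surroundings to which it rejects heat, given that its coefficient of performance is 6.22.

T_H ≈ 295 K

T_C = -19 °C → -19 + 273.15 = 254.15 K.
COP_R = T_C/(T_H − T_C) ⇒ T_H = T_C·(1 + 1/COP_R) = 254.15 × (1 + 1/6.22) = 295 K.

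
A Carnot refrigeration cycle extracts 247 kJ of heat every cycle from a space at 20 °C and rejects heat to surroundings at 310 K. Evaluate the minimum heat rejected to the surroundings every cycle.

T_C = 20 °C → 20 + 273.15 = 293.15 K.
For a reversible cycle Q_H/Q_C = T_H/T_C, so Q_H = Q_C·T_H/T_C = 247 × 310.00/293.15 = 261 kJ.

Q_H ≈ 261 kJ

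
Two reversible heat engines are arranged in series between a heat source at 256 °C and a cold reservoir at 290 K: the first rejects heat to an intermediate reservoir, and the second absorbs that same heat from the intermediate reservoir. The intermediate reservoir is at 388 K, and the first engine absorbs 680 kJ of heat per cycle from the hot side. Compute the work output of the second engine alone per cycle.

T_H = 256 °C → 256 + 273.15 = 529.15 K.
Heat entering the second stage: Q_m = Q_H·(T_m/T_H) = 680 × 388.00/529.15 = 499 kJ.
Second-stage efficiency η₂ = 1 − T_C/T_m = 1 − 290.00/388.00 = 0.2526, so W₂ = η₂·Q_m = 126 kJ.

W₂ ≈ 126 kJ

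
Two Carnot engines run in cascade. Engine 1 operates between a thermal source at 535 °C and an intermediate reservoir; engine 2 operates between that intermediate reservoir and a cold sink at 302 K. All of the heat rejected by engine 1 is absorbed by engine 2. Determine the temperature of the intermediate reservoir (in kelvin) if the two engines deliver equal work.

T_m ≈ 555.1 K

T_H = 535 °C → 535 + 273.15 = 808.15 K.
For reversible stages Q_m = Q_H·(T_m/T_H). Setting W₁ = Q_H(1 − T_m/T_H) equal to W₂ = Q_m(1 − T_C/T_m) = Q_H·(T_m − T_C)/T_H gives T_H − T_m = T_m − T_C, so T_m = (T_H + T_C)/2 = (808.15 + 302.00)/2 = 555.1 K.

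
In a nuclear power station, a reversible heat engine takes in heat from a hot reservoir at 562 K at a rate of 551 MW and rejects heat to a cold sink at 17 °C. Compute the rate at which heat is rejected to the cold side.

T_C = 17 °C → 17 + 273.15 = 290.15 K.
The Carnot efficiency is η = 1 − T_C/T_H = 1 − 290.15/562.00 = 0.4837.
For a reversible cycle Q_C/Q_H = T_C/T_H, so Q_C = 551 × 290.15/562.00 = 284 MW.

Q̇_C ≈ 284 MW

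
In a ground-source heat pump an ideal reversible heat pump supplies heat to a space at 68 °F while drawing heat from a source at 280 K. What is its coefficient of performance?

T_H = 68 °F → (68 − 32) × 5/9 = 20.00 °C = 293.15 K.
Reversible heating COP: COP_HP = T_H/(T_H − T_C) = 293.15/(293.15 − 280.00) = 22.3.

COP_HP ≈ 22.3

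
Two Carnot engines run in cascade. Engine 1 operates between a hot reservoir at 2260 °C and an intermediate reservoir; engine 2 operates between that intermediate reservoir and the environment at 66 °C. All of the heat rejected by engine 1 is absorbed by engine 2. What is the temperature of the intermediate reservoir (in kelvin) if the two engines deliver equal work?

T_H = 2260 °C → 2260 + 273.15 = 2533.15 K.
T_C = 66 °C → 66 + 273.15 = 339.15 K.
For reversible stages Q_m = Q_H·(T_m/T_H). Setting W₁ = Q_H(1 − T_m/T_H) equal to W₂ = Q_m(1 − T_C/T_m) = Q_H·(T_m − T_C)/T_H gives T_H − T_m = T_m − T_C, so T_m = (T_H + T_C)/2 = (2533.15 + 339.15)/2 = 1436 K.

T_m ≈ 1436 K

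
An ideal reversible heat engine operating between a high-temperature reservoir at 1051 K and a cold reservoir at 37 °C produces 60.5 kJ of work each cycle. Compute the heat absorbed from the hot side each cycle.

Q_H ≈ 85.8 kJ

T_C = 37 °C → 37 + 273.15 = 310.15 K.
Carnot efficiency: η = 1 − T_C/T_H = 1 − 310.15/1051.00 = 0.7049.
Q_H = W/η = 60.5/0.7049 = 85.8 kJ.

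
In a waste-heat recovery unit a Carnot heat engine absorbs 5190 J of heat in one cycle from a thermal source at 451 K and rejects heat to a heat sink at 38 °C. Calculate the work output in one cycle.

T_C = 38 °C → 38 + 273.15 = 311.15 K.
The Carnot efficiency is η = 1 − T_C/T_H = 1 − 311.15/451.00 = 0.3101.
W = η·Q_H = 0.3101 × 5190 = 1610 J.

W ≈ 1610 J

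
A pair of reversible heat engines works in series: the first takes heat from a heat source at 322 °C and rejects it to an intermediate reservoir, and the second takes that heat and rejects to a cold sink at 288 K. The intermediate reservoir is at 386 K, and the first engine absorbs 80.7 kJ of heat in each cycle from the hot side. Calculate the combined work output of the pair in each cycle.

T_H = 322 °C → 322 + 273.15 = 595.15 K.
Two reversible stages in series are equivalent to a single Carnot engine between T_H and T_C, so η_total = 1 − T_C/T_H = 1 − 288.00/595.15 = 0.5161.
W_total = η_total · Q_H = 0.5161 × 80.7 = 41.6 kJ.

W_total ≈ 41.6 kJ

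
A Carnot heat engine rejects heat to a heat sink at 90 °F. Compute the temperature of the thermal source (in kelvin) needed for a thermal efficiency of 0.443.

T_C = 90 °F → (90 − 32) × 5/9 = 32.22 °C = 305.37 K.
From η = 1 − T_C/T_H, solving for T_H gives T_H = T_C/(1 − η) = 305.37/(1 − 0.443) = 548 K.

T_H ≈ 548 K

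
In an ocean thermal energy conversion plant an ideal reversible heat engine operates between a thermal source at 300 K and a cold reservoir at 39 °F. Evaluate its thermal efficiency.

η ≈ 0.0765

T_C = 39 °F → (39 − 32) × 5/9 = 3.89 °C = 277.04 K.
η_rev = 1 − T_C/T_H = 1 − 277.04/300.00 = 0.0765.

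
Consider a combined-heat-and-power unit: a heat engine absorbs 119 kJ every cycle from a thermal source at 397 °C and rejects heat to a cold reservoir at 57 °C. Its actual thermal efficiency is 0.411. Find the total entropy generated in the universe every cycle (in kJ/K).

T_H = 397 °C → 397 + 273.15 = 670.15 K.
T_C = 57 °C → 57 + 273.15 = 330.15 K.
W = η·Q_H = 0.411 × 119 = 48.91 kJ, so Q_C = Q_H − W = 70.09 kJ.
Entropy balance on the reservoirs: −Q_H/T_H = -0.1776 kJ/K, +Q_C/T_C = 0.2123 kJ/K.
ΔS_univ = −Q_H/T_H + Q_C/T_C = 0.0347 kJ/K (> 0, since η = 0.411 < η_Carnot = 0.507).

ΔS_univ ≈ 0.0347 kJ/K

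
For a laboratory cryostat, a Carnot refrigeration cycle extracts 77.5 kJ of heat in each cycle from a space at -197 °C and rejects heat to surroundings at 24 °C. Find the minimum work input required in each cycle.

W_in ≈ 225 kJ

T_H = 24 °C → 24 + 273.15 = 297.15 K.
T_C = -197 °C → -197 + 273.15 = 76.15 K.
Carnot COP: COP_R = T_C/(T_H − T_C) = 76.15/221.00 = 0.3446.
W = Q_C/COP_R = 77.5/0.3446 = 225 kJ.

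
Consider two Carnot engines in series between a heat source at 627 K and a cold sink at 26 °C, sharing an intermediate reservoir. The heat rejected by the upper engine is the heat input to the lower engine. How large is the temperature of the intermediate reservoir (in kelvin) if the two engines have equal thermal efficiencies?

T_C = 26 °C → 26 + 273.15 = 299.15 K.
Equal efficiencies require 1 − T_m/T_H = 1 − T_C/T_m, i.e. T_m/T_H = T_C/T_m, so T_m = √(T_H·T_C) = √(627.00 × 299.15) = 433.1 K.

T_m ≈ 433.1 K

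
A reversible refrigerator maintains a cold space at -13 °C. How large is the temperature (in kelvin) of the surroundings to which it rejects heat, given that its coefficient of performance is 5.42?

T_C = -13 °C → -13 + 273.15 = 260.15 K.
COP_R = T_C/(T_H − T_C) ⇒ T_H = T_C·(1 + 1/COP_R) = 260.15 × (1 + 1/5.42) = 308 K.

T_H ≈ 308 K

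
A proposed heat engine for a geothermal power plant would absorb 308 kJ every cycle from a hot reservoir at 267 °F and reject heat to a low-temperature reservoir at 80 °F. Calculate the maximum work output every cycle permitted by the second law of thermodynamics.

T_H = 267 °F → (267 − 32) × 5/9 = 130.56 °C = 403.71 K.
T_C = 80 °F → (80 − 32) × 5/9 = 26.67 °C = 299.82 K.
By the Carnot theorem, η_max = 1 − T_C/T_H = 1 − 299.82/403.71 = 0.2573.
W_max = η_max · Q_H = 0.2573 × 308 = 79.3 kJ.

W_max ≈ 79.3 kJ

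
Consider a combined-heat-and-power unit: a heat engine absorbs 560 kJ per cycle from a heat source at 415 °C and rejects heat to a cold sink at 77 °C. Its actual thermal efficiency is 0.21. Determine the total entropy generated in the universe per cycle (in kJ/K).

ΔS_univ ≈ 0.450 kJ/K

T_H = 415 °C → 415 + 273.15 = 688.15 K.
T_C = 77 °C → 77 + 273.15 = 350.15 K.
W = η·Q_H = 0.21 × 560 = 117.6 kJ, so Q_C = Q_H − W = 442.4 kJ.
The hot reservoir loses entropy Q_H/T_H = 560/688.15 = 0.8138 kJ/K; the cold reservoir gains Q_C/T_C = 442.4/350.15 = 1.263 kJ/K.
ΔS_univ = −Q_H/T_H + Q_C/T_C = 0.450 kJ/K (> 0, since η = 0.21 < η_Carnot = 0.491).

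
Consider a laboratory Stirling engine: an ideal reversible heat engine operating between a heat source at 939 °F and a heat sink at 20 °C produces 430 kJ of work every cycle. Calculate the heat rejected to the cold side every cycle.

T_H = 939 °F → (939 − 32) × 5/9 = 503.89 °C = 777.04 K.
T_C = 20 °C → 20 + 273.15 = 293.15 K.
For a reversible engine, η = 1 − T_C/T_H = 1 − 293.15/777.04 = 0.6227.
Since Q_C/Q_H = T_C/T_H and Q_H = W/η, Q_C = W·T_C/(T_H − T_C) = 430 × 293.15/483.89 = 261 kJ.

Q_C ≈ 261 kJ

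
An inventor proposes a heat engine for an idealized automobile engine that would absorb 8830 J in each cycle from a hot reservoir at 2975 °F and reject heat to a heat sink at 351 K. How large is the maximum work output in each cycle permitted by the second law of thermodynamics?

W_max ≈ 7206 J

T_H = 2975 °F → (2975 − 32) × 5/9 = 1635.00 °C = 1908.15 K.
No engine can exceed the Carnot limit: η_max = 1 − T_C/T_H = 1 − 351.00/1908.15 = 0.8161.
W_max = η_max · Q_H = 0.8161 × 8830 = 7206 J.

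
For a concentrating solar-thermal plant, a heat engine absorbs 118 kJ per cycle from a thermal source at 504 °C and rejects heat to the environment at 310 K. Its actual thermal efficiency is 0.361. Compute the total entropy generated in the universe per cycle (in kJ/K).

T_H = 504 °C → 504 + 273.15 = 777.15 K.
W = η·Q_H = 0.361 × 118 = 42.60 kJ, so Q_C = Q_H − W = 75.40 kJ.
Reservoir entropy changes: ΔS_H = −Q_H/T_H = −118/777.15 = -0.1518 kJ/K and ΔS_C = +Q_C/T_C = 75.40/310.00 = 0.2432 kJ/K.
ΔS_univ = −Q_H/T_H + Q_C/T_C = 0.0914 kJ/K (> 0, since η = 0.361 < η_Carnot = 0.601).

ΔS_univ ≈ 0.0914 kJ/K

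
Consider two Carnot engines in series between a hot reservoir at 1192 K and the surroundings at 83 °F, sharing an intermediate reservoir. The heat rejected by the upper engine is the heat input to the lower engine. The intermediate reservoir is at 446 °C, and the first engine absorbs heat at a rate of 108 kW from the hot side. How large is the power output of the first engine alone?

Ẇ₁ ≈ 42.8 kW

T_C = 83 °F → (83 − 32) × 5/9 = 28.33 °C = 301.48 K.
T_m = 446 °C → 446 + 273.15 = 719.15 K.
First-stage efficiency η₁ = 1 − T_m/T_H = 1 − 719.15/1192.00 = 0.3967.
W₁ = η₁·Q_H = 0.3967 × 108 = 42.8 kW.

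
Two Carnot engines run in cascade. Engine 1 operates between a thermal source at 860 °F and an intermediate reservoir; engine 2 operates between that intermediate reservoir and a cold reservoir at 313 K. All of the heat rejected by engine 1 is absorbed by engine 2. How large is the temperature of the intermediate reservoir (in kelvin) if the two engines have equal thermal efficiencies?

T_m ≈ 479.0 K

T_H = 860 °F → (860 − 32) × 5/9 = 460.00 °C = 733.15 K.
Equal efficiencies require 1 − T_m/T_H = 1 − T_C/T_m, i.e. T_m/T_H = T_C/T_m, so T_m = √(T_H·T_C) = √(733.15 × 313.00) = 479.0 K.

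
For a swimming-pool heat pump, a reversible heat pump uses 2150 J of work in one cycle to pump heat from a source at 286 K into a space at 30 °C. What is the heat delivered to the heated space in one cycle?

T_H = 30 °C → 30 + 273.15 = 303.15 K.
The Carnot heat-pump COP is COP_HP = T_H/(T_H − T_C) = 303.15/17.15 = 17.6764.
Q_H = COP_HP · W = 17.6764 × 2150 = 38000 J.

Q_H ≈ 38000 J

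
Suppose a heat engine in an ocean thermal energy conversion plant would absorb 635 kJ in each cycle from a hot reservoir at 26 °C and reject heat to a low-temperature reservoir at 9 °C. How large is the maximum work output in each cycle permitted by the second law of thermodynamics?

T_H = 26 °C → 26 + 273.15 = 299.15 K.
T_C = 9 °C → 9 + 273.15 = 282.15 K.
By the Carnot theorem, η_max = 1 − T_C/T_H = 1 − 282.15/299.15 = 0.0568.
W_max = η_max · Q_H = 0.0568 × 635 = 36.09 kJ.

W_max ≈ 36.09 kJ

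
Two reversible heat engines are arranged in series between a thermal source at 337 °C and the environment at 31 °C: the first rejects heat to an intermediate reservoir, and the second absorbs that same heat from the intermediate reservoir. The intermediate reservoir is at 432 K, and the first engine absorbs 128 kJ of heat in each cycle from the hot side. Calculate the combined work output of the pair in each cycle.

T_H = 337 °C → 337 + 273.15 = 610.15 K.
T_C = 31 °C → 31 + 273.15 = 304.15 K.
Two reversible stages in series are equivalent to a single Carnot engine between T_H and T_C, so η_total = 1 − T_C/T_H = 1 − 304.15/610.15 = 0.5015.
W_total = η_total · Q_H = 0.5015 × 128 = 64.2 kJ.

W_total ≈ 64.2 kJ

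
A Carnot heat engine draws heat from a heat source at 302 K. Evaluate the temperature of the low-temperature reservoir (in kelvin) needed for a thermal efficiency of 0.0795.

T_C ≈ 278.0 K

From η = 1 − T_C/T_H, T_C = T_H·(1 − η) = 302.00 × (1 − 0.0795) = 278.0 K.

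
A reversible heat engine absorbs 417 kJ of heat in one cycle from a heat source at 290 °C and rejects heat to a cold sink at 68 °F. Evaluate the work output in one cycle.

W ≈ 200 kJ

T_H = 290 °C → 290 + 273.15 = 563.15 K.
T_C = 68 °F → (68 − 32) × 5/9 = 20.00 °C = 293.15 K.
Carnot efficiency: η = 1 − T_C/T_H = 1 − 293.15/563.15 = 0.4794.
W = η·Q_H = 0.4794 × 417 = 200 kJ.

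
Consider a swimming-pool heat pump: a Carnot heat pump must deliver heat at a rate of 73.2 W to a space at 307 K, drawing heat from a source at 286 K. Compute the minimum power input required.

COP_HP = T_H/(T_H − T_C) = 307.00/21.00 = 14.6190.
W = Q_H/COP_HP = 73.2/14.6190 = 5.01 W.

Ẇ_in ≈ 5.01 W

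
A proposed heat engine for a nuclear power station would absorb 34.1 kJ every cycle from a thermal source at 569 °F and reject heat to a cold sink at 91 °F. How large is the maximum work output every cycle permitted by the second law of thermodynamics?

T_H = 569 °F → (569 − 32) × 5/9 = 298.33 °C = 571.48 K.
T_C = 91 °F → (91 − 32) × 5/9 = 32.78 °C = 305.93 K.
No engine can exceed the Carnot limit: η_max = 1 − T_C/T_H = 1 − 305.93/571.48 = 0.4647.
W_max = η_max · Q_H = 0.4647 × 34.1 = 15.85 kJ.

W_max ≈ 15.85 kJ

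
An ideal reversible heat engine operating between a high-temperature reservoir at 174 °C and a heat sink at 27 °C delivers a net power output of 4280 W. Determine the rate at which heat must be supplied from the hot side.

T_H = 174 °C → 174 + 273.15 = 447.15 K.
T_C = 27 °C → 27 + 273.15 = 300.15 K.
η_rev = 1 − T_C/T_H = 1 − 300.15/447.15 = 0.3287.
Q_H = W/η = 4280/0.3287 = 13000 W.

Q̇_H ≈ 13000 W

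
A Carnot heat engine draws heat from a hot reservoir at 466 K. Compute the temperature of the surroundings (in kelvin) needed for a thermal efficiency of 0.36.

From η = 1 − T_C/T_H, T_C = T_H·(1 − η) = 466.00 × (1 − 0.36) = 298 K.

T_C ≈ 298 K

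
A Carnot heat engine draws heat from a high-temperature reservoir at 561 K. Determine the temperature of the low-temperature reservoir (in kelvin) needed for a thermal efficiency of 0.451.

T_C ≈ 308 K

From η = 1 − T_C/T_H, T_C = T_H·(1 − η) = 561.00 × (1 − 0.451) = 308 K.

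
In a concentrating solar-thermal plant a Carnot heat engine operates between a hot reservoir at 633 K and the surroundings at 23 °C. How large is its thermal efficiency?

η ≈ 0.5321

T_C = 23 °C → 23 + 273.15 = 296.15 K.
η_rev = 1 − T_C/T_H = 1 − 296.15/633.00 = 0.5321.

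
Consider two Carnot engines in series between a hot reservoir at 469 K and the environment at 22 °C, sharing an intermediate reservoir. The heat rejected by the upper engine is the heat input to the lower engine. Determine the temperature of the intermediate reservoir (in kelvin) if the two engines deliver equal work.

T_m ≈ 382 K

T_C = 22 °C → 22 + 273.15 = 295.15 K.
For reversible stages Q_m = Q_H·(T_m/T_H). Setting W₁ = Q_H(1 − T_m/T_H) equal to W₂ = Q_m(1 − T_C/T_m) = Q_H·(T_m − T_C)/T_H gives T_H − T_m = T_m − T_C, so T_m = (T_H + T_C)/2 = (469.00 + 295.15)/2 = 382 K.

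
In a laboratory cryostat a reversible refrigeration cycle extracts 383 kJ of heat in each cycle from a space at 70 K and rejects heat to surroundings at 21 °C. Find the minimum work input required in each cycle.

T_H = 21 °C → 21 + 273.15 = 294.15 K.
Carnot COP: COP_R = T_C/(T_H − T_C) = 70.00/224.15 = 0.3123.
W = Q_C/COP_R = 383/0.3123 = 1226 kJ.

W_in ≈ 1226 kJ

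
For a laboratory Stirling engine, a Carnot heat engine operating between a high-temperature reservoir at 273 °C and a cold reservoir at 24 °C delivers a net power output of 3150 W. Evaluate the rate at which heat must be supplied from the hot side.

T_H = 273 °C → 273 + 273.15 = 546.15 K.
T_C = 24 °C → 24 + 273.15 = 297.15 K.
For a reversible engine, η = 1 − T_C/T_H = 1 − 297.15/546.15 = 0.4559.
Q_H = W/η = 3150/0.4559 = 6910 W.

Q̇_H ≈ 6910 W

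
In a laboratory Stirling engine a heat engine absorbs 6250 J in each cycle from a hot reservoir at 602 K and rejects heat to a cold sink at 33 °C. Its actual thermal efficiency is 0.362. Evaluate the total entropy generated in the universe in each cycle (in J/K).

ΔS_univ ≈ 2.64 J/K

T_C = 33 °C → 33 + 273.15 = 306.15 K.
W = η·Q_H = 0.362 × 6250 = 2262 J, so Q_C = Q_H − W = 3988 J.
Reservoir entropy changes: ΔS_H = −Q_H/T_H = −6250/602.00 = -10.38 J/K and ΔS_C = +Q_C/T_C = 3988/306.15 = 13.02 J/K.
ΔS_univ = −Q_H/T_H + Q_C/T_C = 2.64 J/K (> 0, since η = 0.362 < η_Carnot = 0.491).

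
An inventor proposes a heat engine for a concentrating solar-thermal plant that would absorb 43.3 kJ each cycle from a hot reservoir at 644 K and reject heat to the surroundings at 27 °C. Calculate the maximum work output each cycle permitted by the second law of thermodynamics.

W_max ≈ 23.1 kJ

T_C = 27 °C → 27 + 273.15 = 300.15 K.
The second-law ceiling is the Carnot efficiency, η_max = 1 − T_C/T_H = 1 − 300.15/644.00 = 0.5339.
W_max = η_max · Q_H = 0.5339 × 43.3 = 23.1 kJ.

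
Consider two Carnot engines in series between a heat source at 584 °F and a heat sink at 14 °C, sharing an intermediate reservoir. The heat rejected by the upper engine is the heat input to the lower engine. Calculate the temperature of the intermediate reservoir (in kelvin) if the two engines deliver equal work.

T_m ≈ 433.5 K

T_H = 584 °F → (584 − 32) × 5/9 = 306.67 °C = 579.82 K.
T_C = 14 °C → 14 + 273.15 = 287.15 K.
For reversible stages Q_m = Q_H·(T_m/T_H). Setting W₁ = Q_H(1 − T_m/T_H) equal to W₂ = Q_m(1 − T_C/T_m) = Q_H·(T_m − T_C)/T_H gives T_H − T_m = T_m − T_C, so T_m = (T_H + T_C)/2 = (579.82 + 287.15)/2 = 433.5 K.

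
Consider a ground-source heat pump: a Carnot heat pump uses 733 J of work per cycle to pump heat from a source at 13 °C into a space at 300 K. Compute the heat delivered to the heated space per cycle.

T_C = 13 °C → 13 + 273.15 = 286.15 K.
Reversible heating COP: COP_HP = T_H/(T_H − T_C) = 300.00/13.85 = 21.6606.
Q_H = COP_HP · W = 21.6606 × 733 = 15900 J.

Q_H ≈ 15900 J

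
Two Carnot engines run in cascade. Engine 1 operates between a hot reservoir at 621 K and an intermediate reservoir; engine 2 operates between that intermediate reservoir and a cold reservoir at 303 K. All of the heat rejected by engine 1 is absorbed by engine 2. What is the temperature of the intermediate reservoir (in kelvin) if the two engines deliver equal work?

T_m ≈ 462.0 K

For reversible stages Q_m = Q_H·(T_m/T_H). Setting W₁ = Q_H(1 − T_m/T_H) equal to W₂ = Q_m(1 − T_C/T_m) = Q_H·(T_m − T_C)/T_H gives T_H − T_m = T_m − T_C, so T_m = (T_H + T_C)/2 = (621.00 + 303.00)/2 = 462.0 K.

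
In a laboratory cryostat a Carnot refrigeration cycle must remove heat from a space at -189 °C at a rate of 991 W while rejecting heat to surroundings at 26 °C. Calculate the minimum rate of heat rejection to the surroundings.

T_H = 26 °C → 26 + 273.15 = 299.15 K.
T_C = -189 °C → -189 + 273.15 = 84.15 K.
For a reversible cycle Q_H/Q_C = T_H/T_C, so Q_H = Q_C·T_H/T_C = 991 × 299.15/84.15 = 3523 W.

Q̇_H ≈ 3523 W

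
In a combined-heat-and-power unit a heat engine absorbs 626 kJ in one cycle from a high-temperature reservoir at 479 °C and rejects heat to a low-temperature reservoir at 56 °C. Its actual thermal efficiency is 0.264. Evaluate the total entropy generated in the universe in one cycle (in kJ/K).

T_H = 479 °C → 479 + 273.15 = 752.15 K.
T_C = 56 °C → 56 + 273.15 = 329.15 K.
W = η·Q_H = 0.264 × 626 = 165.3 kJ, so Q_C = Q_H − W = 460.7 kJ.
Entropy balance on the reservoirs: −Q_H/T_H = -0.8323 kJ/K, +Q_C/T_C = 1.400 kJ/K.
ΔS_univ = −Q_H/T_H + Q_C/T_C = 0.567 kJ/K (> 0, since η = 0.264 < η_Carnot = 0.562).

ΔS_univ ≈ 0.567 kJ/K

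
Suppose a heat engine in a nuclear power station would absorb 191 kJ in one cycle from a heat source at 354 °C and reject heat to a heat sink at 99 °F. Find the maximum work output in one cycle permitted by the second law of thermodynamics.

T_H = 354 °C → 354 + 273.15 = 627.15 K.
T_C = 99 °F → (99 − 32) × 5/9 = 37.22 °C = 310.37 K.
The upper bound on efficiency is η_max = 1 − T_C/T_H = 1 − 310.37/627.15 = 0.5051.
W_max = η_max · Q_H = 0.5051 × 191 = 96.5 kJ.

W_max ≈ 96.5 kJ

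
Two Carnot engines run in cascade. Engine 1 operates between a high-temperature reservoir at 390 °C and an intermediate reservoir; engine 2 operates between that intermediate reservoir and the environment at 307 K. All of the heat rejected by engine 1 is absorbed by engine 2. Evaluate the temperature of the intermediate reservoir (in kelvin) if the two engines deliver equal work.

T_H = 390 °C → 390 + 273.15 = 663.15 K.
For reversible stages Q_m = Q_H·(T_m/T_H). Setting W₁ = Q_H(1 − T_m/T_H) equal to W₂ = Q_m(1 − T_C/T_m) = Q_H·(T_m − T_C)/T_H gives T_H − T_m = T_m − T_C, so T_m = (T_H + T_C)/2 = (663.15 + 307.00)/2 = 485 K.

T_m ≈ 485 K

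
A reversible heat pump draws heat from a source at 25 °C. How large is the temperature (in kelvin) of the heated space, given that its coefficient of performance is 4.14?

T_C = 25 °C → 25 + 273.15 = 298.15 K.
COP_HP = T_H/(T_H − T_C) ⇒ T_H = T_C·COP_HP/(COP_HP − 1) = 298.15 × 4.14/(4.14 − 1) = 393 K.

T_H ≈ 393 K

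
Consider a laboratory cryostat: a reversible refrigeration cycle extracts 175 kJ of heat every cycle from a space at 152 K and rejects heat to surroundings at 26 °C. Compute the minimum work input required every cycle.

T_H = 26 °C → 26 + 273.15 = 299.15 K.
For a reversible refrigerator, COP_R = T_C/(T_H − T_C) = 152.00/147.15 = 1.0330.
W = Q_C/COP_R = 175/1.0330 = 169.4 kJ.

W_in ≈ 169.4 kJ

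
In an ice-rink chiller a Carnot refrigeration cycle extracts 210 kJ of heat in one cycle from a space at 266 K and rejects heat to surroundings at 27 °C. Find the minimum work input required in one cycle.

T_H = 27 °C → 27 + 273.15 = 300.15 K.
For a reversible refrigerator, COP_R = T_C/(T_H − T_C) = 266.00/34.15 = 7.7892.
W = Q_C/COP_R = 210/7.7892 = 26.96 kJ.

W_in ≈ 26.96 kJ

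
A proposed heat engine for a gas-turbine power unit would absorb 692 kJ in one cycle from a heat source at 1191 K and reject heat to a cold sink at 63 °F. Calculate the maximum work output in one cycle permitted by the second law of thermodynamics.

T_C = 63 °F → (63 − 32) × 5/9 = 17.22 °C = 290.37 K.
No engine can exceed the Carnot limit: η_max = 1 − T_C/T_H = 1 − 290.37/1191.00 = 0.7562.
W_max = η_max · Q_H = 0.7562 × 692 = 523.3 kJ.

W_max ≈ 523.3 kJ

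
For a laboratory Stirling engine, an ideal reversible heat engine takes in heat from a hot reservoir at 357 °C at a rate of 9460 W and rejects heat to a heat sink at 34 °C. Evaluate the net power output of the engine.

T_H = 357 °C → 357 + 273.15 = 630.15 K.
T_C = 34 °C → 34 + 273.15 = 307.15 K.
Since the cycle is reversible, η = 1 − T_C/T_H = 1 − 307.15/630.15 = 0.5126.
W = η·Q_H = 0.5126 × 9460 = 4849 W.

Ẇ ≈ 4849 W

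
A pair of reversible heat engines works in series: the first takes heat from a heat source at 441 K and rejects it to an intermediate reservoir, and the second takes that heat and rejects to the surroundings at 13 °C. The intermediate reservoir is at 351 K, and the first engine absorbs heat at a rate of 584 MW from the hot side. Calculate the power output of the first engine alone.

Ẇ₁ ≈ 119.2 MW

T_C = 13 °C → 13 + 273.15 = 286.15 K.
First-stage efficiency η₁ = 1 − T_m/T_H = 1 − 351.00/441.00 = 0.2041.
W₁ = η₁·Q_H = 0.2041 × 584 = 119.2 MW.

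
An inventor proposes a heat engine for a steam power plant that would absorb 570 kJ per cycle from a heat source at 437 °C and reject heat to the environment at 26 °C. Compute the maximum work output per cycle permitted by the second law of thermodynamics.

T_H = 437 °C → 437 + 273.15 = 710.15 K.
T_C = 26 °C → 26 + 273.15 = 299.15 K.
The second-law ceiling is the Carnot efficiency, η_max = 1 − T_C/T_H = 1 − 299.15/710.15 = 0.5788.
W_max = η_max · Q_H = 0.5788 × 570 = 329.9 kJ.

W_max ≈ 329.9 kJ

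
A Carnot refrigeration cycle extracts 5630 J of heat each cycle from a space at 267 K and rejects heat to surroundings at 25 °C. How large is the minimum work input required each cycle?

T_H = 25 °C → 25 + 273.15 = 298.15 K.
For a reversible refrigerator, COP_R = T_C/(T_H − T_C) = 267.00/31.15 = 8.5714.
W = Q_C/COP_R = 5630/8.5714 = 657 J.

W_in ≈ 657 J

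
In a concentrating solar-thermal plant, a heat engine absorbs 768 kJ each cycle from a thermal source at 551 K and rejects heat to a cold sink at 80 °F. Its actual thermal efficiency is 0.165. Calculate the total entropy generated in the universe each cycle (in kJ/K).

ΔS_univ ≈ 0.745 kJ/K

T_C = 80 °F → (80 − 32) × 5/9 = 26.67 °C = 299.82 K.
W = η·Q_H = 0.165 × 768 = 126.7 kJ, so Q_C = Q_H − W = 641.3 kJ.
Entropy balance on the reservoirs: −Q_H/T_H = -1.394 kJ/K, +Q_C/T_C = 2.139 kJ/K.
ΔS_univ = −Q_H/T_H + Q_C/T_C = 0.745 kJ/K (> 0, since η = 0.165 < η_Carnot = 0.456).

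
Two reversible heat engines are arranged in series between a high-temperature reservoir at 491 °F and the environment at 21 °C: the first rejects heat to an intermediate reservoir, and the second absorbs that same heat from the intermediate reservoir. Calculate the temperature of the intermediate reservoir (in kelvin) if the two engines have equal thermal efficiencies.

T_H = 491 °F → (491 − 32) × 5/9 = 255.00 °C = 528.15 K.
T_C = 21 °C → 21 + 273.15 = 294.15 K.
Equal efficiencies require 1 − T_m/T_H = 1 − T_C/T_m, i.e. T_m/T_H = T_C/T_m, so T_m = √(T_H·T_C) = √(528.15 × 294.15) = 394.2 K.

T_m ≈ 394.2 K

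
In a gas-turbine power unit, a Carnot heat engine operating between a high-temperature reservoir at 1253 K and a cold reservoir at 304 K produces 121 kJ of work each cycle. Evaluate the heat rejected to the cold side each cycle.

Q_C ≈ 38.76 kJ

Carnot efficiency: η = 1 − T_C/T_H = 1 − 304.00/1253.00 = 0.7574.
Since Q_C/Q_H = T_C/T_H and Q_H = W/η, Q_C = W·T_C/(T_H − T_C) = 121 × 304.00/949.00 = 38.76 kJ.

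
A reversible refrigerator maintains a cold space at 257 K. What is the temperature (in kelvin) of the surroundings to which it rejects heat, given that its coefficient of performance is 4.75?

T_H ≈ 311.1 K

COP_R = T_C/(T_H − T_C) ⇒ T_H = T_C·(1 + 1/COP_R) = 257.00 × (1 + 1/4.75) = 311.1 K.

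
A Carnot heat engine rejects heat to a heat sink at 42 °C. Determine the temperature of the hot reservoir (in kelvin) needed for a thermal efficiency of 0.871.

T_C = 42 °C → 42 + 273.15 = 315.15 K.
From η = 1 − T_C/T_H, solving for T_H gives T_H = T_C/(1 − η) = 315.15/(1 − 0.871) = 2440 K.

T_H ≈ 2440 K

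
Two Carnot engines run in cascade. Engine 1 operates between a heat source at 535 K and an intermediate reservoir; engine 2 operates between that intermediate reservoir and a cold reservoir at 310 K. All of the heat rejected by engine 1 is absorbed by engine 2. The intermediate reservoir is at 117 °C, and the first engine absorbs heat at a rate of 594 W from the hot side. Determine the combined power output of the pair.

Two reversible stages in series are equivalent to a single Carnot engine between T_H and T_C, so η_total = 1 − T_C/T_H = 1 − 310.00/535.00 = 0.4206.
W_total = η_total · Q_H = 0.4206 × 594 = 250 W.

Ẇ_total ≈ 250 W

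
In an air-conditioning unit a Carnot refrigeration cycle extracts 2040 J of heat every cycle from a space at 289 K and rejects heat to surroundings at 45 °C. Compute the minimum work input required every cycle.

W_in ≈ 205.8 J

T_H = 45 °C → 45 + 273.15 = 318.15 K.
Carnot COP: COP_R = T_C/(T_H − T_C) = 289.00/29.15 = 9.9142.
W = Q_C/COP_R = 2040/9.9142 = 205.8 J.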